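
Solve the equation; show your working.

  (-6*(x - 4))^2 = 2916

Step 1. [(-6*(x - 4))^2 = 2916] √ both sides: 2916 ≥ 0 gives two branches. So sqrt: -6*(x - 4) = 54 or -54.
Step 2. [-6*(x - 4) = 54 or -54] -6 out front; divide by -6. So div: x - 4 = -9 or 9.
Step 3. [x - 4 = -9 or 9] peel the -4: add 4 from each side. So sub: x = -5 or 13.

Answer: x ∈ {-5, 13}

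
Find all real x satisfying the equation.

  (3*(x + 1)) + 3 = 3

Step 1. [(3*(x + 1)) + 3 = 3] 3 divides every term; factor it out ⇒ factor: (x + 1) + 1 = 1.
Step 2. [(x + 1) + 1 = 1] +1 is outermost — subtract 1 both sides, so sub: x + 1 = 0.
Step 3. [x + 1 = 0] peel the +1: subtract 1 from each side ⇒ sub: x = -1.

Answer: x ∈ {-1}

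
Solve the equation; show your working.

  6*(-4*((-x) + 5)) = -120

Step 1. [6*(-4*((-x) + 5)) = -120] divide by the outer 6, so div: -4*((-x) + 5) = -20.
Step 2. [-4*((-x) + 5) = -20] -4·(inner) — divide through by -4. So div: (-x) + 5 = 5.
Step 3. [(-x) + 5 = 5] peel the +5: subtract 5 from each side, so sub: -x = 0.
Step 4. [-x = 0] leading − — multiply by −1 ⇒ neg: x = 0.

Answer: x ∈ {0}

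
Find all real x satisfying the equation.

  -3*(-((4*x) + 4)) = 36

Step 1. [-3*(-((4*x) + 4)) = 36] -3·(inner) — divide through by -3. So div: -((4*x) + 4) = -12.
Step 2. [-((4*x) + 4) = -12] LHS negated; negate both sides, so neg: (4*x) + 4 = 12.
Step 3. [(4*x) + 4 = 12] 4 comes off first (subtract 4), so sub: 4*x = 8.
Step 4. [4*x = 8] leading coefficient 4: divide by 4, so div: x = 2.

Answer: x ∈ {2}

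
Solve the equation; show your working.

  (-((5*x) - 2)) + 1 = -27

Step 1. [(-((5*x) - 2)) + 1 = -27] 1 comes off first (subtract 1) ⇒ sub: -((5*x) - 2) = -28.
Step 2. [-((5*x) - 2) = -28] LHS negated; negate both sides ⇒ neg: (5*x) - 2 = 28.
Step 3. [(5*x) - 2 = 28] -2 is outermost — add 2 both sides, so sub: 5*x = 30.
Step 4. [5*x = 30] 5 out front; divide by 5 ⇒ div: x = 6.

Answer: x ∈ {6}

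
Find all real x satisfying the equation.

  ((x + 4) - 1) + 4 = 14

Step 1. [((x + 4) - 1) + 4 = 14] +4 is outermost — subtract 4 both sides ⇒ sub: (x + 4) - 1 = 10.
Step 2. [(x + 4) - 1 = 10] add 1: x sits inside (… - 1), so sub: x + 4 = 11.
Step 3. [x + 4 = 11] the outer +4 inverts by subtracting 4. So sub: x = 7.

Answer: x ∈ {7}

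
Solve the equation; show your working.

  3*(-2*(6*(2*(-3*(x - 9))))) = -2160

Step 1. [3*(-2*(6*(2*(-3*(x - 9))))) = -2160] divide by the outer 3 ⇒ div: -2*(6*(2*(-3*(x - 9)))) = -720.
Step 2. [-2*(6*(2*(-3*(x - 9)))) = -720] -2 out front; divide by -2, so div: 6*(2*(-3*(x - 9))) = 360.
Step 3. [6*(2*(-3*(x - 9))) = 360] 6 out front; divide by 6. So div: 2*(-3*(x - 9)) = 60.
Step 4. [2*(-3*(x - 9)) = 60] leading coefficient 2: divide by 2, so div: -3*(x - 9) = 30.
Step 5. [-3*(x - 9) = 30] divide by the outer -3, so div: x - 9 = -10.
Step 6. [x - 9 = -10] peel the -9: add 9 from each side ⇒ sub: x = -1.

Answer: x ∈ {-1}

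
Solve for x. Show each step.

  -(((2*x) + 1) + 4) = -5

Step 1. [-(((2*x) + 1) + 4) = -5] flip signs both sides. So neg: ((2*x) + 1) + 4 = 5.
Step 2. [((2*x) + 1) + 4 = 5] +4 is outermost — subtract 4 both sides ⇒ sub: (2*x) + 1 = 1.
Step 3. [(2*x) + 1 = 1] the outer +1 inverts by subtracting 1 ⇒ sub: 2*x = 0.
Step 4. [2*x = 0] LHS = 2·(…); ÷2 both sides, so div: x = 0.

Answer: x ∈ {0}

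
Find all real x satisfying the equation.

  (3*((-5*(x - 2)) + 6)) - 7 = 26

Step 1. [(3*((-5*(x - 2)) + 6)) - 7 = 26] -7 is outermost — add 7 both sides, so sub: 3*((-5*(x - 2)) + 6) = 33.
Step 2. [3*((-5*(x - 2)) + 6) = 33] 3·(inner) — divide through by 3 ⇒ div: (-5*(x - 2)) + 6 = 11.
Step 3. [(-5*(x - 2)) + 6 = 11] 6 comes off first (subtract 6) ⇒ sub: -5*(x - 2) = 5.
Step 4. [-5*(x - 2) = 5] -5 out front; divide by -5, so div: x - 2 = -1.
Step 5. [x - 2 = -1] the outer -2 inverts by adding 2. So sub: x = 1.

Answer: x ∈ {1}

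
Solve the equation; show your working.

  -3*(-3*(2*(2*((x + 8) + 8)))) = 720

Step 1. [-3*(-3*(2*(2*((x + 8) + 8)))) = 720] LHS = -3·(…); ÷-3 both sides. So div: -3*(2*(2*((x + 8) + 8))) = -240.
Step 2. [-3*(2*(2*((x + 8) + 8))) = -240] leading coefficient -3: divide by -3. So div: 2*(2*((x + 8) + 8)) = 80.
Step 3. [2*(2*((x + 8) + 8)) = 80] 2·(inner) — divide through by 2 ⇒ div: 2*((x + 8) + 8) = 40.
Step 4. [2*((x + 8) + 8) = 40] leading coefficient 2: divide by 2, so div: (x + 8) + 8 = 20.
Step 5. [(x + 8) + 8 = 20] 8 comes off first (subtract 8), so sub: x + 8 = 12.
Step 6. [x + 8 = 12] 8 comes off first (subtract 8). So sub: x = 4.

Answer: x ∈ {4}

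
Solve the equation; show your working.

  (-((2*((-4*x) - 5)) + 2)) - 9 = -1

Step 1. [(-((2*((-4*x) - 5)) + 2)) - 9 = -1] -9 is outermost — add 9 both sides. So sub: -((2*((-4*x) - 5)) + 2) = 8.
Step 2. [-((2*((-4*x) - 5)) + 2) = 8] LHS negated; negate both sides. So neg: (2*((-4*x) - 5)) + 2 = -8.
Step 3. [(2*((-4*x) - 5)) + 2 = -8] common factor 2 (LHS and -8) — divide through ⇒ factor: ((-4*x) - 5) + 1 = -4.
Step 4. [((-4*x) - 5) + 1 = -4] subtract 1: x sits inside (… + 1), so sub: (-4*x) - 5 = -5.
Step 5. [(-4*x) - 5 = -5] add 5: x sits inside (… - 5). So sub: -4*x = 0.
Step 6. [-4*x = 0] -4 out front; divide by -4. So div: x = 0.

Answer: x ∈ {0}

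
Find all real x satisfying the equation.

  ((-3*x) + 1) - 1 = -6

Step 1. [((-3*x) + 1) - 1 = -6] -1 is outermost — add 1 both sides. So sub: (-3*x) + 1 = -5.
Step 2. [(-3*x) + 1 = -5] +1 is outermost — subtract 1 both sides. So sub: -3*x = -6.
Step 3. [-3*x = -6] -3·(inner) — divide through by -3, so div: x = 2.

Answer: x ∈ {2}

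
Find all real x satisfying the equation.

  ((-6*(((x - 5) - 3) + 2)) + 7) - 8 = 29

Step 1. [((-6*(((x - 5) - 3) + 2)) + 7) - 8 = 29] -8 is outermost — add 8 both sides. So sub: (-6*(((x - 5) - 3) + 2)) + 7 = 37.
Step 2. [(-6*(((x - 5) - 3) + 2)) + 7 = 37] +7 is outermost — subtract 7 both sides. So sub: -6*(((x - 5) - 3) + 2) = 30.
Step 3. [-6*(((x - 5) - 3) + 2) = 30] leading coefficient -6: divide by -6, so div: ((x - 5) - 3) + 2 = -5.
Step 4. [((x - 5) - 3) + 2 = -5] subtract 2: x sits inside (… + 2). So sub: (x - 5) - 3 = -7.
Step 5. [(x - 5) - 3 = -7] add 3: x sits inside (… - 3) ⇒ sub: x - 5 = -4.
Step 6. [x - 5 = -4] peel the -5: add 5 from each side, so sub: x = 1.

Answer: x ∈ {1}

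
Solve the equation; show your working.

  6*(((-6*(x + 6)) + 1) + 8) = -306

Step 1. [6*(((-6*(x + 6)) + 1) + 8) = -306] LHS = 6·(…); ÷6 both sides. So div: ((-6*(x + 6)) + 1) + 8 = -51.
Step 2. [((-6*(x + 6)) + 1) + 8 = -51] +8 is outermost — subtract 8 both sides ⇒ sub: (-6*(x + 6)) + 1 = -59.
Step 3. [(-6*(x + 6)) + 1 = -59] peel the +1: subtract 1 from each side ⇒ sub: -6*(x + 6) = -60.
Step 4. [-6*(x + 6) = -60] -6 out front; divide by -6 ⇒ div: x + 6 = 10.
Step 5. [x + 6 = 10] 6 comes off first (subtract 6). So sub: x = 4.

Answer: x ∈ {4}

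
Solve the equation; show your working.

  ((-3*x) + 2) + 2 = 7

Step 1. [((-3*x) + 2) + 2 = 7] subtract 2: x sits inside (… + 2). So sub: (-3*x) + 2 = 5.
Step 2. [(-3*x) + 2 = 5] 2 comes off first (subtract 2). So sub: -3*x = 3.
Step 3. [-3*x = 3] -3 out front; divide by -3, so div: x = -1.

Answer: x ∈ {-1}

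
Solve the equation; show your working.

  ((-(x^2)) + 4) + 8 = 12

Step 1. [((-(x^2)) + 4) + 8 = 12] +8 is outermost — subtract 8 both sides, so sub: (-(x^2)) + 4 = 4.
Step 2. [(-(x^2)) + 4 = 4] +4 is outermost — subtract 4 both sides ⇒ sub: -(x^2) = 0.
Step 3. [-(x^2) = 0] flip signs both sides, so neg: x^2 = 0.
Step 4. [x^2 = 0] LHS squared, RHS 0 ≥ 0: apply √ (±). So sqrt: x = 0.

Answer: x ∈ {0}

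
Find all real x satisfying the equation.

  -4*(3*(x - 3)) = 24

Step 1. [-4*(3*(x - 3)) = 24] -4·(inner) — divide through by -4. So div: 3*(x - 3) = -6.
Step 2. [3*(x - 3) = -6] leading coefficient 3: divide by 3 ⇒ div: x - 3 = -2.
Step 3. [x - 3 = -2] the outer -3 inverts by adding 3. So sub: x = 1.

Answer: x ∈ {1}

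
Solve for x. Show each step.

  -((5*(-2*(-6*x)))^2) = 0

Step 1. [-((5*(-2*(-6*x)))^2) = 0] leading − — multiply by −1 ⇒ neg: (5*(-2*(-6*x)))^2 = 0.
Step 2. [(5*(-2*(-6*x)))^2 = 0] LHS squared, RHS 0 ≥ 0: apply √ (±) ⇒ sqrt: 5*(-2*(-6*x)) = 0.
Step 3. [5*(-2*(-6*x)) = 0] divide by the outer 5 ⇒ div: -2*(-6*x) = 0.
Step 4. [-2*(-6*x) = 0] -2·(inner) — divide through by -2 ⇒ div: -6*x = 0.
Step 5. [-6*x = 0] divide by the outer -6. So div: x = 0.

Answer: x ∈ {0}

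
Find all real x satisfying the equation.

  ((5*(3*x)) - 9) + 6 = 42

Step 1. [((5*(3*x)) - 9) + 6 = 42] the outer +6 inverts by subtracting 6. So sub: (5*(3*x)) - 9 = 36.
Step 2. [(5*(3*x)) - 9 = 36] the outer -9 inverts by adding 9. So sub: 5*(3*x) = 45.
Step 3. [5*(3*x) = 45] 5 out front; divide by 5. So div: 3*x = 9.
Step 4. [3*x = 9] leading coefficient 3: divide by 3 ⇒ div: x = 3.

Answer: x ∈ {3}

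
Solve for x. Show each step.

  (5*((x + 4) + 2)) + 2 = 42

Step 1. [(5*((x + 4) + 2)) + 2 = 42] subtract 2: x sits inside (… + 2) ⇒ sub: 5*((x + 4) + 2) = 40.
Step 2. [5*((x + 4) + 2) = 40] 5 out front; divide by 5 ⇒ div: (x + 4) + 2 = 8.
Step 3. [(x + 4) + 2 = 8] subtract 2: x sits inside (… + 2) ⇒ sub: x + 4 = 6.
Step 4. [x + 4 = 6] 4 comes off first (subtract 4), so sub: x = 2.

Answer: x ∈ {2}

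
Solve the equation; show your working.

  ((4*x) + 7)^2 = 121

Step 1. [((4*x) + 7)^2 = 121] 121 ≥ 0, LHS is (·)² — take ±√, so sqrt: (4*x) + 7 = 11 or -11.
Step 2. [(4*x) + 7 = 11 or -11] 7 comes off first (subtract 7) ⇒ sub: 4*x = 4 or -18.
Step 3. [4*x = 4 or -18] leading coefficient 4: divide by 4. So div: x = 1 or -9/2.

Answer: x ∈ {-9/2, 1}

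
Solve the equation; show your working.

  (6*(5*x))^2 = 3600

Step 1. [(6*(5*x))^2 = 3600] 3600 ≥ 0, LHS is (·)² — take ±√, so sqrt: 6*(5*x) = 60 or -60.
Step 2. [6*(5*x) = 60 or -60] leading coefficient 6: divide by 6, so div: 5*x = 10 or -10.
Step 3. [5*x = 10 or -10] LHS = 5·(…); ÷5 both sides ⇒ div: x = 2 or -2.

Answer: x ∈ {-2, 2}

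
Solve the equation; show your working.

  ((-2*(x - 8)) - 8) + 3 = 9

Step 1. [((-2*(x - 8)) - 8) + 3 = 9] 3 comes off first (subtract 3) ⇒ sub: (-2*(x - 8)) - 8 = 6.
Step 2. [(-2*(x - 8)) - 8 = 6] common factor -2 (LHS and 6) — divide through, so factor: (x - 8) + 4 = -3.
Step 3. [(x - 8) + 4 = -3] peel the +4: subtract 4 from each side ⇒ sub: x - 8 = -7.
Step 4. [x - 8 = -7] peel the -8: add 8 from each side, so sub: x = 1.

Answer: x ∈ {1}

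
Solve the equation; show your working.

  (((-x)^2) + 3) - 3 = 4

Step 1. [(((-x)^2) + 3) - 3 = 4] add 3: x sits inside (… - 3) ⇒ sub: ((-x)^2) + 3 = 7.
Step 2. [((-x)^2) + 3 = 7] +3 is outermost — subtract 3 both sides, so sub: (-x)^2 = 4.
Step 3. [(-x)^2 = 4] √ both sides: 4 ≥ 0 gives two branches, so sqrt: -x = 2 or -2.
Step 4. [-x = 2 or -2] LHS negated; negate both sides ⇒ neg: x = -2 or 2.

Answer: x ∈ {-2, 2}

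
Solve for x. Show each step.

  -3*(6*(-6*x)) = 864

Step 1. [-3*(6*(-6*x)) = 864] -3·(inner) — divide through by -3 ⇒ div: 6*(-6*x) = -288.
Step 2. [6*(-6*x) = -288] 6·(inner) — divide through by 6 ⇒ div: -6*x = -48.
Step 3. [-6*x = -48] leading coefficient -6: divide by -6. So div: x = 8.

Answer: x ∈ {8}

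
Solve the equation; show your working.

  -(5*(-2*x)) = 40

Step 1. [-(5*(-2*x)) = 40] leading − — multiply by −1 ⇒ neg: 5*(-2*x) = -40.
Step 2. [5*(-2*x) = -40] leading coefficient 5: divide by 5 ⇒ div: -2*x = -8.
Step 3. [-2*x = -8] divide by the outer -2. So div: x = 4.

Answer: x ∈ {4}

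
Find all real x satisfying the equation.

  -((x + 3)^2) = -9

Step 1. [-((x + 3)^2) = -9] leading − — multiply by −1. So neg: (x + 3)^2 = 9.
Step 2. [(x + 3)^2 = 9] √ both sides: 9 ≥ 0 gives two branches. So sqrt: x + 3 = 3 or -3.
Step 3. [x + 3 = 3 or -3] subtract 3: x sits inside (… + 3), so sub: x = 0 or -6.

Answer: x ∈ {-6, 0}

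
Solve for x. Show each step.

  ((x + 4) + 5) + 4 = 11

Step 1. [((x + 4) + 5) + 4 = 11] the outer +4 inverts by subtracting 4, so sub: (x + 4) + 5 = 7.
Step 2. [(x + 4) + 5 = 7] the outer +5 inverts by subtracting 5. So sub: x + 4 = 2.
Step 3. [x + 4 = 2] 4 comes off first (subtract 4), so sub: x = -2.

Answer: x ∈ {-2}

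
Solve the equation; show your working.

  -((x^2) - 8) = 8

Step 1. [-((x^2) - 8) = 8] flip signs both sides, so neg: (x^2) - 8 = -8.
Step 2. [(x^2) - 8 = -8] 8 comes off first (add 8), so sub: x^2 = 0.
Step 3. [x^2 = 0] LHS squared, RHS 0 ≥ 0: apply √ (±), so sqrt: x = 0.

Answer: x ∈ {0}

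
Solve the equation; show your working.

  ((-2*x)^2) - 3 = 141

Step 1. [((-2*x)^2) - 3 = 141] -3 is outermost — add 3 both sides, so sub: (-2*x)^2 = 144.
Step 2. [(-2*x)^2 = 144] 144 ≥ 0, LHS is (·)² — take ±√ ⇒ sqrt: -2*x = 12 or -12.
Step 3. [-2*x = 12 or -12] -2·(inner) — divide through by -2 ⇒ div: x = -6 or 6.

Answer: x ∈ {-6, 6}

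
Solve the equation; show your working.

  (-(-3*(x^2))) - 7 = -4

Step 1. [(-(-3*(x^2))) - 7 = -4] -7 is outermost — add 7 both sides. So sub: -(-3*(x^2)) = 3.
Step 2. [-(-3*(x^2)) = 3] flip signs both sides ⇒ neg: -3*(x^2) = -3.
Step 3. [-3*(x^2) = -3] -3 out front; divide by -3, so div: x^2 = 1.
Step 4. [x^2 = 1] √ both sides: 1 ≥ 0 gives two branches. So sqrt: x = 1 or -1.

Answer: x ∈ {-1, 1}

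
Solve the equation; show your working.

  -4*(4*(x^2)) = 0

Step 1. [-4*(4*(x^2)) = 0] LHS = -4·(…); ÷-4 both sides ⇒ div: 4*(x^2) = 0.
Step 2. [4*(x^2) = 0] divide by the outer 4 ⇒ div: x^2 = 0.
Step 3. [x^2 = 0] LHS squared, RHS 0 ≥ 0: apply √ (±), so sqrt: x = 0.

Answer: x ∈ {0}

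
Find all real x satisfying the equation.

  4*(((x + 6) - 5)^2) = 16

Step 1. [4*(((x + 6) - 5)^2) = 16] 4 out front; divide by 4, so div: ((x + 6) - 5)^2 = 4.
Step 2. [((x + 6) - 5)^2 = 4] 4 ≥ 0, LHS is (·)² — take ±√. So sqrt: (x + 6) - 5 = 2 or -2.
Step 3. [(x + 6) - 5 = 2 or -2] the outer -5 inverts by adding 5 ⇒ sub: x + 6 = 7 or 3.
Step 4. [x + 6 = 7 or 3] the outer +6 inverts by subtracting 6 ⇒ sub: x = 1 or -3.

Answer: x ∈ {-3, 1}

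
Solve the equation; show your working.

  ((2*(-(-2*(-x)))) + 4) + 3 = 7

Step 1. [((2*(-(-2*(-x)))) + 4) + 3 = 7] the outer +3 inverts by subtracting 3, so sub: (2*(-(-2*(-x)))) + 4 = 4.
Step 2. [(2*(-(-2*(-x)))) + 4 = 4] 2 | LHS and 2 | 4: pull 2 out ⇒ factor: (-(-2*(-x))) + 2 = 2.
Step 3. [(-(-2*(-x))) + 2 = 2] subtract 2: x sits inside (… + 2). So sub: -(-2*(-x)) = 0.
Step 4. [-(-2*(-x)) = 0] leading − — multiply by −1, so neg: -2*(-x) = 0.
Step 5. [-2*(-x) = 0] LHS = -2·(…); ÷-2 both sides. So div: -x = 0.
Step 6. [-x = 0] leading − — multiply by −1, so neg: x = 0.

Answer: x ∈ {0}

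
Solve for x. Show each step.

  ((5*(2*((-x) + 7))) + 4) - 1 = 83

Step 1. [((5*(2*((-x) + 7))) + 4) - 1 = 83] 1 comes off first (add 1), so sub: (5*(2*((-x) + 7))) + 4 = 84.
Step 2. [(5*(2*((-x) + 7))) + 4 = 84] peel the +4: subtract 4 from each side. So sub: 5*(2*((-x) + 7)) = 80.
Step 3. [5*(2*((-x) + 7)) = 80] 5 out front; divide by 5, so div: 2*((-x) + 7) = 16.
Step 4. [2*((-x) + 7) = 16] LHS = 2·(…); ÷2 both sides ⇒ div: (-x) + 7 = 8.
Step 5. [(-x) + 7 = 8] +7 is outermost — subtract 7 both sides ⇒ sub: -x = 1.
Step 6. [-x = 1] flip signs both sides ⇒ neg: x = -1.

Answer: x ∈ {-1}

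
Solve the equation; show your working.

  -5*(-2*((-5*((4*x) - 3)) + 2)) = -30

Step 1. [-5*(-2*((-5*((4*x) - 3)) + 2)) = -30] divide by the outer -5 ⇒ div: -2*((-5*((4*x) - 3)) + 2) = 6.
Step 2. [-2*((-5*((4*x) - 3)) + 2) = 6] leading coefficient -2: divide by -2 ⇒ div: (-5*((4*x) - 3)) + 2 = -3.
Step 3. [(-5*((4*x) - 3)) + 2 = -3] the outer +2 inverts by subtracting 2. So sub: -5*((4*x) - 3) = -5.
Step 4. [-5*((4*x) - 3) = -5] -5 out front; divide by -5 ⇒ div: (4*x) - 3 = 1.
Step 5. [(4*x) - 3 = 1] 3 comes off first (add 3), so sub: 4*x = 4.
Step 6. [4*x = 4] divide by the outer 4. So div: x = 1.

Answer: x ∈ {1}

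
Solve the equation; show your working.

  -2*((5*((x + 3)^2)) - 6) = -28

Step 1. [-2*((5*((x + 3)^2)) - 6) = -28] LHS = -2·(…); ÷-2 both sides. So div: (5*((x + 3)^2)) - 6 = 14.
Step 2. [(5*((x + 3)^2)) - 6 = 14] -6 is outermost — add 6 both sides ⇒ sub: 5*((x + 3)^2) = 20.
Step 3. [5*((x + 3)^2) = 20] divide by the outer 5 ⇒ div: (x + 3)^2 = 4.
Step 4. [(x + 3)^2 = 4] √ both sides: 4 ≥ 0 gives two branches, so sqrt: x + 3 = 2 or -2.
Step 5. [x + 3 = 2 or -2] subtract 3: x sits inside (… + 3), so sub: x = -1 or -5.

Answer: x ∈ {-5, -1}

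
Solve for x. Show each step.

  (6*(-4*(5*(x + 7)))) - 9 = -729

Step 1. [(6*(-4*(5*(x + 7)))) - 9 = -729] the outer -9 inverts by adding 9, so sub: 6*(-4*(5*(x + 7))) = -720.
Step 2. [6*(-4*(5*(x + 7))) = -720] LHS = 6·(…); ÷6 both sides ⇒ div: -4*(5*(x + 7)) = -120.
Step 3. [-4*(5*(x + 7)) = -120] leading coefficient -4: divide by -4 ⇒ div: 5*(x + 7) = 30.
Step 4. [5*(x + 7) = 30] leading coefficient 5: divide by 5, so div: x + 7 = 6.
Step 5. [x + 7 = 6] peel the +7: subtract 7 from each side. So sub: x = -1.

Answer: x ∈ {-1}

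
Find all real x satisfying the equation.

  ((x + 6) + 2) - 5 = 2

Step 1. [((x + 6) + 2) - 5 = 2] add 5: x sits inside (… - 5) ⇒ sub: (x + 6) + 2 = 7.
Step 2. [(x + 6) + 2 = 7] subtract 2: x sits inside (… + 2) ⇒ sub: x + 6 = 5.
Step 3. [x + 6 = 5] the outer +6 inverts by subtracting 6 ⇒ sub: x = -1.

Answer: x ∈ {-1}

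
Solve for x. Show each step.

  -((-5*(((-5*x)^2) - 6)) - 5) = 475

Step 1. [-((-5*(((-5*x)^2) - 6)) - 5) = 475] LHS negated; negate both sides. So neg: (-5*(((-5*x)^2) - 6)) - 5 = -475.
Step 2. [(-5*(((-5*x)^2) - 6)) - 5 = -475] common factor -5 (LHS and -475) — divide through ⇒ factor: (((-5*x)^2) - 6) + 1 = 95.
Step 3. [(((-5*x)^2) - 6) + 1 = 95] +1 is outermost — subtract 1 both sides, so sub: ((-5*x)^2) - 6 = 94.
Step 4. [((-5*x)^2) - 6 = 94] 6 comes off first (add 6) ⇒ sub: (-5*x)^2 = 100.
Step 5. [(-5*x)^2 = 100] LHS squared, RHS 100 ≥ 0: apply √ (±), so sqrt: -5*x = 10 or -10.
Step 6. [-5*x = 10 or -10] divide by the outer -5 ⇒ div: x = -2 or 2.

Answer: x ∈ {-2, 2}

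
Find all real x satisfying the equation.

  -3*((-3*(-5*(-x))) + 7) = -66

Step 1. [-3*((-3*(-5*(-x))) + 7) = -66] divide by the outer -3. So div: (-3*(-5*(-x))) + 7 = 22.
Step 2. [(-3*(-5*(-x))) + 7 = 22] peel the +7: subtract 7 from each side ⇒ sub: -3*(-5*(-x)) = 15.
Step 3. [-3*(-5*(-x)) = 15] LHS = -3·(…); ÷-3 both sides. So div: -5*(-x) = -5.
Step 4. [-5*(-x) = -5] leading coefficient -5: divide by -5. So div: -x = 1.
Step 5. [-x = 1] flip signs both sides. So neg: x = -1.

Answer: x ∈ {-1}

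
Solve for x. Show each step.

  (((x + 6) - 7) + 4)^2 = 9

Step 1. [(((x + 6) - 7) + 4)^2 = 9] 9 ≥ 0, LHS is (·)² — take ±√, so sqrt: ((x + 6) - 7) + 4 = 3 or -3.
Step 2. [((x + 6) - 7) + 4 = 3 or -3] the outer +4 inverts by subtracting 4 ⇒ sub: (x + 6) - 7 = -1 or -7.
Step 3. [(x + 6) - 7 = -1 or -7] the outer -7 inverts by adding 7, so sub: x + 6 = 6 or 0.
Step 4. [x + 6 = 6 or 0] the outer +6 inverts by subtracting 6. So sub: x = 0 or -6.

Answer: x ∈ {-6, 0}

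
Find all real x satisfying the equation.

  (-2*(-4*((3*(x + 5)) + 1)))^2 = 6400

Step 1. [(-2*(-4*((3*(x + 5)) + 1)))^2 = 6400] 6400 ≥ 0, LHS is (·)² — take ±√, so sqrt: -2*(-4*((3*(x + 5)) + 1)) = 80 or -80.
Step 2. [-2*(-4*((3*(x + 5)) + 1)) = 80 or -80] -2 out front; divide by -2. So div: -4*((3*(x + 5)) + 1) = -40 or 40.
Step 3. [-4*((3*(x + 5)) + 1) = -40 or 40] divide by the outer -4. So div: (3*(x + 5)) + 1 = 10 or -10.
Step 4. [(3*(x + 5)) + 1 = 10 or -10] +1 is outermost — subtract 1 both sides ⇒ sub: 3*(x + 5) = 9 or -11.
Step 5. [3*(x + 5) = 9 or -11] 3·(inner) — divide through by 3 ⇒ div: x + 5 = 3 or -11/3.
Step 6. [x + 5 = 3 or -11/3] the outer +5 inverts by subtracting 5 ⇒ sub: x = -2 or -26/3.

Answer: x ∈ {-26/3, -2}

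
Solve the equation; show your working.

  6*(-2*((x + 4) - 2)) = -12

Step 1. [6*(-2*((x + 4) - 2)) = -12] leading coefficient 6: divide by 6, so div: -2*((x + 4) - 2) = -2.
Step 2. [-2*((x + 4) - 2) = -2] -2 out front; divide by -2. So div: (x + 4) - 2 = 1.
Step 3. [(x + 4) - 2 = 1] the outer -2 inverts by adding 2 ⇒ sub: x + 4 = 3.
Step 4. [x + 4 = 3] 4 comes off first (subtract 4). So sub: x = -1.

Answer: x ∈ {-1}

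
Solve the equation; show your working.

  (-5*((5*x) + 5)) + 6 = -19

Step 1. [(-5*((5*x) + 5)) + 6 = -19] 6 comes off first (subtract 6), so sub: -5*((5*x) + 5) = -25.
Step 2. [-5*((5*x) + 5) = -25] -5·(inner) — divide through by -5, so div: (5*x) + 5 = 5.
Step 3. [(5*x) + 5 = 5] 5 divides every term; factor it out, so factor: x + 1 = 1.
Step 4. [x + 1 = 1] 1 comes off first (subtract 1) ⇒ sub: x = 0.

Answer: x ∈ {0}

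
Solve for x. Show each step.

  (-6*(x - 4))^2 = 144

Step 1. [(-6*(x - 4))^2 = 144] LHS squared, RHS 144 ≥ 0: apply √ (±) ⇒ sqrt: -6*(x - 4) = 12 or -12.
Step 2. [-6*(x - 4) = 12 or -12] leading coefficient -6: divide by -6 ⇒ div: x - 4 = -2 or 2.
Step 3. [x - 4 = -2 or 2] the outer -4 inverts by adding 4 ⇒ sub: x = 2 or 6.

Answer: x ∈ {2, 6}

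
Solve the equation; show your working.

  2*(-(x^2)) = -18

Step 1. [2*(-(x^2)) = -18] 2·(inner) — divide through by 2 ⇒ div: -(x^2) = -9.
Step 2. [-(x^2) = -9] flip signs both sides. So neg: x^2 = 9.
Step 3. [x^2 = 9] LHS squared, RHS 9 ≥ 0: apply √ (±) ⇒ sqrt: x = 3 or -3.

Answer: x ∈ {-3, 3}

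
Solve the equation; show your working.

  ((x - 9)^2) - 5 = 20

Step 1. [((x - 9)^2) - 5 = 20] 5 comes off first (add 5) ⇒ sub: (x - 9)^2 = 25.
Step 2. [(x - 9)^2 = 25] √ both sides: 25 ≥ 0 gives two branches ⇒ sqrt: x - 9 = 5 or -5.
Step 3. [x - 9 = 5 or -5] 9 comes off first (add 9), so sub: x = 14 or 4.

Answer: x ∈ {4, 14}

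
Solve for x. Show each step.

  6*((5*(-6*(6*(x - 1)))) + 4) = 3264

Step 1. [6*((5*(-6*(6*(x - 1)))) + 4) = 3264] 6 out front; divide by 6, so div: (5*(-6*(6*(x - 1)))) + 4 = 544.
Step 2. [(5*(-6*(6*(x - 1)))) + 4 = 544] subtract 4: x sits inside (… + 4), so sub: 5*(-6*(6*(x - 1))) = 540.
Step 3. [5*(-6*(6*(x - 1))) = 540] 5·(inner) — divide through by 5. So div: -6*(6*(x - 1)) = 108.
Step 4. [-6*(6*(x - 1)) = 108] divide by the outer -6, so div: 6*(x - 1) = -18.
Step 5. [6*(x - 1) = -18] LHS = 6·(…); ÷6 both sides ⇒ div: x - 1 = -3.
Step 6. [x - 1 = -3] -1 is outermost — add 1 both sides ⇒ sub: x = -2.

Answer: x ∈ {-2}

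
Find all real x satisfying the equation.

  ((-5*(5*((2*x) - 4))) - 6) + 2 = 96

Step 1. [((-5*(5*((2*x) - 4))) - 6) + 2 = 96] 2 comes off first (subtract 2), so sub: (-5*(5*((2*x) - 4))) - 6 = 94.
Step 2. [(-5*(5*((2*x) - 4))) - 6 = 94] -6 is outermost — add 6 both sides, so sub: -5*(5*((2*x) - 4)) = 100.
Step 3. [-5*(5*((2*x) - 4)) = 100] divide by the outer -5 ⇒ div: 5*((2*x) - 4) = -20.
Step 4. [5*((2*x) - 4) = -20] leading coefficient 5: divide by 5, so div: (2*x) - 4 = -4.
Step 5. [(2*x) - 4 = -4] 4 comes off first (add 4), so sub: 2*x = 0.
Step 6. [2*x = 0] LHS = 2·(…); ÷2 both sides, so div: x = 0.

Answer: x ∈ {0}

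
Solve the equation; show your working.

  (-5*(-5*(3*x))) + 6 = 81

Step 1. [(-5*(-5*(3*x))) + 6 = 81] the outer +6 inverts by subtracting 6. So sub: -5*(-5*(3*x)) = 75.
Step 2. [-5*(-5*(3*x)) = 75] divide by the outer -5, so div: -5*(3*x) = -15.
Step 3. [-5*(3*x) = -15] -5 out front; divide by -5, so div: 3*x = 3.
Step 4. [3*x = 3] leading coefficient 3: divide by 3 ⇒ div: x = 1.

Answer: x ∈ {1}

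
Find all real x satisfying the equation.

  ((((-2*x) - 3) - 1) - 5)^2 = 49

Step 1. [((((-2*x) - 3) - 1) - 5)^2 = 49] LHS squared, RHS 49 ≥ 0: apply √ (±). So sqrt: (((-2*x) - 3) - 1) - 5 = 7 or -7.
Step 2. [(((-2*x) - 3) - 1) - 5 = 7 or -7] add 5: x sits inside (… - 5). So sub: ((-2*x) - 3) - 1 = 12 or -2.
Step 3. [((-2*x) - 3) - 1 = 12 or -2] -1 is outermost — add 1 both sides ⇒ sub: (-2*x) - 3 = 13 or -1.
Step 4. [(-2*x) - 3 = 13 or -1] peel the -3: add 3 from each side. So sub: -2*x = 16 or 2.
Step 5. [-2*x = 16 or 2] divide by the outer -2. So div: x = -8 or -1.

Answer: x ∈ {-8, -1}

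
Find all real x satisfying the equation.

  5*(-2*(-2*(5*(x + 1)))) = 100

Step 1. [5*(-2*(-2*(5*(x + 1)))) = 100] 5 out front; divide by 5 ⇒ div: -2*(-2*(5*(x + 1))) = 20.
Step 2. [-2*(-2*(5*(x + 1))) = 20] -2 out front; divide by -2 ⇒ div: -2*(5*(x + 1)) = -10.
Step 3. [-2*(5*(x + 1)) = -10] divide by the outer -2 ⇒ div: 5*(x + 1) = 5.
Step 4. [5*(x + 1) = 5] 5 out front; divide by 5 ⇒ div: x + 1 = 1.
Step 5. [x + 1 = 1] 1 comes off first (subtract 1) ⇒ sub: x = 0.

Answer: x ∈ {0}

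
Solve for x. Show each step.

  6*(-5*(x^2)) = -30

Step 1. [6*(-5*(x^2)) = -30] 6 out front; divide by 6. So div: -5*(x^2) = -5.
Step 2. [-5*(x^2) = -5] divide by the outer -5 ⇒ div: x^2 = 1.
Step 3. [x^2 = 1] √ both sides: 1 ≥ 0 gives two branches, so sqrt: x = 1 or -1.

Answer: x ∈ {-1, 1}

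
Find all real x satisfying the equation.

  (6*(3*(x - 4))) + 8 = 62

Step 1. [(6*(3*(x - 4))) + 8 = 62] +8 is outermost — subtract 8 both sides. So sub: 6*(3*(x - 4)) = 54.
Step 2. [6*(3*(x - 4)) = 54] divide by the outer 6. So div: 3*(x - 4) = 9.
Step 3. [3*(x - 4) = 9] leading coefficient 3: divide by 3. So div: x - 4 = 3.
Step 4. [x - 4 = 3] add 4: x sits inside (… - 4) ⇒ sub: x = 7.

Answer: x ∈ {7}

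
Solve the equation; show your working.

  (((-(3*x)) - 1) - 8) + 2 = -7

Step 1. [(((-(3*x)) - 1) - 8) + 2 = -7] 2 comes off first (subtract 2). So sub: ((-(3*x)) - 1) - 8 = -9.
Step 2. [((-(3*x)) - 1) - 8 = -9] -8 is outermost — add 8 both sides. So sub: (-(3*x)) - 1 = -1.
Step 3. [(-(3*x)) - 1 = -1] peel the -1: add 1 from each side. So sub: -(3*x) = 0.
Step 4. [-(3*x) = 0] flip signs both sides. So neg: 3*x = 0.
Step 5. [3*x = 0] 3 out front; divide by 3, so div: x = 0.

Answer: x ∈ {0}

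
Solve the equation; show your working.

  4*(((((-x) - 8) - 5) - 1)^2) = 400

Step 1. [4*(((((-x) - 8) - 5) - 1)^2) = 400] 4·(inner) — divide through by 4, so div: ((((-x) - 8) - 5) - 1)^2 = 100.
Step 2. [((((-x) - 8) - 5) - 1)^2 = 100] √ both sides: 100 ≥ 0 gives two branches ⇒ sqrt: (((-x) - 8) - 5) - 1 = 10 or -10.
Step 3. [(((-x) - 8) - 5) - 1 = 10 or -10] the outer -1 inverts by adding 1. So sub: ((-x) - 8) - 5 = 11 or -9.
Step 4. [((-x) - 8) - 5 = 11 or -9] the outer -5 inverts by adding 5, so sub: (-x) - 8 = 16 or -4.
Step 5. [(-x) - 8 = 16 or -4] 8 comes off first (add 8) ⇒ sub: -x = 24 or 4.
Step 6. [-x = 24 or 4] flip signs both sides, so neg: x = -24 or -4.

Answer: x ∈ {-24, -4}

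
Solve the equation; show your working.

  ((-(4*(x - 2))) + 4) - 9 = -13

Step 1. [((-(4*(x - 2))) + 4) - 9 = -13] the outer -9 inverts by adding 9 ⇒ sub: (-(4*(x - 2))) + 4 = -4.
Step 2. [(-(4*(x - 2))) + 4 = -4] 4 comes off first (subtract 4), so sub: -(4*(x - 2)) = -8.
Step 3. [-(4*(x - 2)) = -8] leading − — multiply by −1. So neg: 4*(x - 2) = 8.
Step 4. [4*(x - 2) = 8] leading coefficient 4: divide by 4. So div: x - 2 = 2.
Step 5. [x - 2 = 2] -2 is outermost — add 2 both sides ⇒ sub: x = 4.

Answer: x ∈ {4}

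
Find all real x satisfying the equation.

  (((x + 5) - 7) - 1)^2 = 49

Step 1. [(((x + 5) - 7) - 1)^2 = 49] 49 ≥ 0, LHS is (·)² — take ±√, so sqrt: ((x + 5) - 7) - 1 = 7 or -7.
Step 2. [((x + 5) - 7) - 1 = 7 or -7] peel the -1: add 1 from each side ⇒ sub: (x + 5) - 7 = 8 or -6.
Step 3. [(x + 5) - 7 = 8 or -6] peel the -7: add 7 from each side, so sub: x + 5 = 15 or 1.
Step 4. [x + 5 = 15 or 1] peel the +5: subtract 5 from each side. So sub: x = 10 or -4.

Answer: x ∈ {-4, 10}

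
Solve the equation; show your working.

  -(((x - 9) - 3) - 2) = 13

Step 1. [-(((x - 9) - 3) - 2) = 13] leading − — multiply by −1. So neg: ((x - 9) - 3) - 2 = -13.
Step 2. [((x - 9) - 3) - 2 = -13] peel the -2: add 2 from each side. So sub: (x - 9) - 3 = -11.
Step 3. [(x - 9) - 3 = -11] the outer -3 inverts by adding 3, so sub: x - 9 = -8.
Step 4. [x - 9 = -8] the outer -9 inverts by adding 9, so sub: x = 1.

Answer: x ∈ {1}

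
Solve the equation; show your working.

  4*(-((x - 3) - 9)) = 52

Step 1. [4*(-((x - 3) - 9)) = 52] leading coefficient 4: divide by 4, so div: -((x - 3) - 9) = 13.
Step 2. [-((x - 3) - 9) = 13] flip signs both sides ⇒ neg: (x - 3) - 9 = -13.
Step 3. [(x - 3) - 9 = -13] add 9: x sits inside (… - 9). So sub: x - 3 = -4.
Step 4. [x - 3 = -4] peel the -3: add 3 from each side. So sub: x = -1.

Answer: x ∈ {-1}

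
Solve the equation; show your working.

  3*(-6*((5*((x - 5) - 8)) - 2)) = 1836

Step 1. [3*(-6*((5*((x - 5) - 8)) - 2)) = 1836] leading coefficient 3: divide by 3. So div: -6*((5*((x - 5) - 8)) - 2) = 612.
Step 2. [-6*((5*((x - 5) - 8)) - 2) = 612] -6 out front; divide by -6, so div: (5*((x - 5) - 8)) - 2 = -102.
Step 3. [(5*((x - 5) - 8)) - 2 = -102] the outer -2 inverts by adding 2. So sub: 5*((x - 5) - 8) = -100.
Step 4. [5*((x - 5) - 8) = -100] leading coefficient 5: divide by 5. So div: (x - 5) - 8 = -20.
Step 5. [(x - 5) - 8 = -20] 8 comes off first (add 8) ⇒ sub: x - 5 = -12.
Step 6. [x - 5 = -12] add 5: x sits inside (… - 5), so sub: x = -7.

Answer: x ∈ {-7}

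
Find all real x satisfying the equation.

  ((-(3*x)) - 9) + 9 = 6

Step 1. [((-(3*x)) - 9) + 9 = 6] 9 comes off first (subtract 9) ⇒ sub: (-(3*x)) - 9 = -3.
Step 2. [(-(3*x)) - 9 = -3] the outer -9 inverts by adding 9, so sub: -(3*x) = 6.
Step 3. [-(3*x) = 6] flip signs both sides ⇒ neg: 3*x = -6.
Step 4. [3*x = -6] leading coefficient 3: divide by 3 ⇒ div: x = -2.

Answer: x ∈ {-2}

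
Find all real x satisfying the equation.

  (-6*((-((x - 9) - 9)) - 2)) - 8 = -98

Step 1. [(-6*((-((x - 9) - 9)) - 2)) - 8 = -98] peel the -8: add 8 from each side, so sub: -6*((-((x - 9) - 9)) - 2) = -90.
Step 2. [-6*((-((x - 9) - 9)) - 2) = -90] leading coefficient -6: divide by -6, so div: (-((x - 9) - 9)) - 2 = 15.
Step 3. [(-((x - 9) - 9)) - 2 = 15] peel the -2: add 2 from each side ⇒ sub: -((x - 9) - 9) = 17.
Step 4. [-((x - 9) - 9) = 17] LHS negated; negate both sides, so neg: (x - 9) - 9 = -17.
Step 5. [(x - 9) - 9 = -17] peel the -9: add 9 from each side, so sub: x - 9 = -8.
Step 6. [x - 9 = -8] the outer -9 inverts by adding 9, so sub: x = 1.

Answer: x ∈ {1}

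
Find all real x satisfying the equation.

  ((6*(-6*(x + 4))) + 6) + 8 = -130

Step 1. [((6*(-6*(x + 4))) + 6) + 8 = -130] subtract 8: x sits inside (… + 8). So sub: (6*(-6*(x + 4))) + 6 = -138.
Step 2. [(6*(-6*(x + 4))) + 6 = -138] 6 | LHS and 6 | -138: pull 6 out. So factor: (-6*(x + 4)) + 1 = -23.
Step 3. [(-6*(x + 4)) + 1 = -23] the outer +1 inverts by subtracting 1. So sub: -6*(x + 4) = -24.
Step 4. [-6*(x + 4) = -24] divide by the outer -6, so div: x + 4 = 4.
Step 5. [x + 4 = 4] 4 comes off first (subtract 4). So sub: x = 0.

Answer: x ∈ {0}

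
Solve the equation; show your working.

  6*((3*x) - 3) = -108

Step 1. [6*((3*x) - 3) = -108] LHS = 6·(…); ÷6 both sides, so div: (3*x) - 3 = -18.
Step 2. [(3*x) - 3 = -18] common factor 3 (LHS and -18) — divide through, so factor: x - 1 = -6.
Step 3. [x - 1 = -6] the outer -1 inverts by adding 1, so sub: x = -5.

Answer: x ∈ {-5}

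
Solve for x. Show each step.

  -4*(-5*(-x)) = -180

Step 1. [-4*(-5*(-x)) = -180] leading coefficient -4: divide by -4 ⇒ div: -5*(-x) = 45.
Step 2. [-5*(-x) = 45] divide by the outer -5. So div: -x = -9.
Step 3. [-x = -9] leading − — multiply by −1, so neg: x = 9.

Answer: x ∈ {9}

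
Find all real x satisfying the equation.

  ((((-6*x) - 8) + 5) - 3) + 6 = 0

Step 1. [((((-6*x) - 8) + 5) - 3) + 6 = 0] +6 is outermost — subtract 6 both sides, so sub: (((-6*x) - 8) + 5) - 3 = -6.
Step 2. [(((-6*x) - 8) + 5) - 3 = -6] the outer -3 inverts by adding 3 ⇒ sub: ((-6*x) - 8) + 5 = -3.
Step 3. [((-6*x) - 8) + 5 = -3] subtract 5: x sits inside (… + 5). So sub: (-6*x) - 8 = -8.
Step 4. [(-6*x) - 8 = -8] -8 is outermost — add 8 both sides ⇒ sub: -6*x = 0.
Step 5. [-6*x = 0] divide by the outer -6. So div: x = 0.

Answer: x ∈ {0}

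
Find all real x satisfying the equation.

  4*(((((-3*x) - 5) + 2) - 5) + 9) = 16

Step 1. [4*(((((-3*x) - 5) + 2) - 5) + 9) = 16] LHS = 4·(…); ÷4 both sides. So div: ((((-3*x) - 5) + 2) - 5) + 9 = 4.
Step 2. [((((-3*x) - 5) + 2) - 5) + 9 = 4] 9 comes off first (subtract 9), so sub: (((-3*x) - 5) + 2) - 5 = -5.
Step 3. [(((-3*x) - 5) + 2) - 5 = -5] add 5: x sits inside (… - 5). So sub: ((-3*x) - 5) + 2 = 0.
Step 4. [((-3*x) - 5) + 2 = 0] 2 comes off first (subtract 2). So sub: (-3*x) - 5 = -2.
Step 5. [(-3*x) - 5 = -2] -5 is outermost — add 5 both sides ⇒ sub: -3*x = 3.
Step 6. [-3*x = 3] -3 out front; divide by -3, so div: x = -1.

Answer: x ∈ {-1}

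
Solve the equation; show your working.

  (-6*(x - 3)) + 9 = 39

Step 1. [(-6*(x - 3)) + 9 = 39] +9 is outermost — subtract 9 both sides, so sub: -6*(x - 3) = 30.
Step 2. [-6*(x - 3) = 30] -6·(inner) — divide through by -6, so div: x - 3 = -5.
Step 3. [x - 3 = -5] -3 is outermost — add 3 both sides, so sub: x = -2.

Answer: x ∈ {-2}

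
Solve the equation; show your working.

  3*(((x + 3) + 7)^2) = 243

Step 1. [3*(((x + 3) + 7)^2) = 243] 3 out front; divide by 3, so div: ((x + 3) + 7)^2 = 81.
Step 2. [((x + 3) + 7)^2 = 81] √ both sides: 81 ≥ 0 gives two branches, so sqrt: (x + 3) + 7 = 9 or -9.
Step 3. [(x + 3) + 7 = 9 or -9] the outer +7 inverts by subtracting 7. So sub: x + 3 = 2 or -16.
Step 4. [x + 3 = 2 or -16] 3 comes off first (subtract 3), so sub: x = -1 or -19.

Answer: x ∈ {-19, -1}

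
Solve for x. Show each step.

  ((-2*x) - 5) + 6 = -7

Step 1. [((-2*x) - 5) + 6 = -7] +6 is outermost — subtract 6 both sides, so sub: (-2*x) - 5 = -13.
Step 2. [(-2*x) - 5 = -13] 5 comes off first (add 5) ⇒ sub: -2*x = -8.
Step 3. [-2*x = -8] divide by the outer -2, so div: x = 4.

Answer: x ∈ {4}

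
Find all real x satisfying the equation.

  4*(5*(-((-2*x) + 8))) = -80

Step 1. [4*(5*(-((-2*x) + 8))) = -80] 4 out front; divide by 4, so div: 5*(-((-2*x) + 8)) = -20.
Step 2. [5*(-((-2*x) + 8)) = -20] LHS = 5·(…); ÷5 both sides ⇒ div: -((-2*x) + 8) = -4.
Step 3. [-((-2*x) + 8) = -4] leading − — multiply by −1 ⇒ neg: (-2*x) + 8 = 4.
Step 4. [(-2*x) + 8 = 4] common factor -2 (LHS and 4) — divide through ⇒ factor: x - 4 = -2.
Step 5. [x - 4 = -2] peel the -4: add 4 from each side, so sub: x = 2.

Answer: x ∈ {2}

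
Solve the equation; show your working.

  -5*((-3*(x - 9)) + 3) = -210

Step 1. [-5*((-3*(x - 9)) + 3) = -210] LHS = -5·(…); ÷-5 both sides, so div: (-3*(x - 9)) + 3 = 42.
Step 2. [(-3*(x - 9)) + 3 = 42] -3 | LHS and -3 | 42: pull -3 out ⇒ factor: (x - 9) - 1 = -14.
Step 3. [(x - 9) - 1 = -14] -1 is outermost — add 1 both sides, so sub: x - 9 = -13.
Step 4. [x - 9 = -13] 9 comes off first (add 9). So sub: x = -4.

Answer: x ∈ {-4}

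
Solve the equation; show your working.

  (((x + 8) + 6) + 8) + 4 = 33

Step 1. [(((x + 8) + 6) + 8) + 4 = 33] peel the +4: subtract 4 from each side. So sub: ((x + 8) + 6) + 8 = 29.
Step 2. [((x + 8) + 6) + 8 = 29] +8 is outermost — subtract 8 both sides ⇒ sub: (x + 8) + 6 = 21.
Step 3. [(x + 8) + 6 = 21] 6 comes off first (subtract 6), so sub: x + 8 = 15.
Step 4. [x + 8 = 15] subtract 8: x sits inside (… + 8) ⇒ sub: x = 7.

Answer: x ∈ {7}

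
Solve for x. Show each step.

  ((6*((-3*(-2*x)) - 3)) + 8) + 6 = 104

Step 1. [((6*((-3*(-2*x)) - 3)) + 8) + 6 = 104] the outer +6 inverts by subtracting 6 ⇒ sub: (6*((-3*(-2*x)) - 3)) + 8 = 98.
Step 2. [(6*((-3*(-2*x)) - 3)) + 8 = 98] peel the +8: subtract 8 from each side ⇒ sub: 6*((-3*(-2*x)) - 3) = 90.
Step 3. [6*((-3*(-2*x)) - 3) = 90] 6·(inner) — divide through by 6. So div: (-3*(-2*x)) - 3 = 15.
Step 4. [(-3*(-2*x)) - 3 = 15] add 3: x sits inside (… - 3), so sub: -3*(-2*x) = 18.
Step 5. [-3*(-2*x) = 18] divide by the outer -3. So div: -2*x = -6.
Step 6. [-2*x = -6] -2 out front; divide by -2, so div: x = 3.

Answer: x ∈ {3}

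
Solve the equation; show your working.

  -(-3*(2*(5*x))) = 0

Step 1. [-(-3*(2*(5*x))) = 0] leading − — multiply by −1 ⇒ neg: -3*(2*(5*x)) = 0.
Step 2. [-3*(2*(5*x)) = 0] leading coefficient -3: divide by -3, so div: 2*(5*x) = 0.
Step 3. [2*(5*x) = 0] 2·(inner) — divide through by 2 ⇒ div: 5*x = 0.
Step 4. [5*x = 0] 5·(inner) — divide through by 5, so div: x = 0.

Answer: x ∈ {0}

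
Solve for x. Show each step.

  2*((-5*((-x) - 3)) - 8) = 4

Step 1. [2*((-5*((-x) - 3)) - 8) = 4] divide by the outer 2 ⇒ div: (-5*((-x) - 3)) - 8 = 2.
Step 2. [(-5*((-x) - 3)) - 8 = 2] 8 comes off first (add 8), so sub: -5*((-x) - 3) = 10.
Step 3. [-5*((-x) - 3) = 10] -5·(inner) — divide through by -5, so div: (-x) - 3 = -2.
Step 4. [(-x) - 3 = -2] add 3: x sits inside (… - 3), so sub: -x = 1.
Step 5. [-x = 1] flip signs both sides ⇒ neg: x = -1.

Answer: x ∈ {-1}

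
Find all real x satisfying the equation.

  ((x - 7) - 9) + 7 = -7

Step 1. [((x - 7) - 9) + 7 = -7] the outer +7 inverts by subtracting 7. So sub: (x - 7) - 9 = -14.
Step 2. [(x - 7) - 9 = -14] the outer -9 inverts by adding 9 ⇒ sub: x - 7 = -5.
Step 3. [x - 7 = -5] add 7: x sits inside (… - 7) ⇒ sub: x = 2.

Answer: x ∈ {2}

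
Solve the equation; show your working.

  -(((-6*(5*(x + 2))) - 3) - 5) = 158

Step 1. [-(((-6*(5*(x + 2))) - 3) - 5) = 158] flip signs both sides. So neg: ((-6*(5*(x + 2))) - 3) - 5 = -158.
Step 2. [((-6*(5*(x + 2))) - 3) - 5 = -158] add 5: x sits inside (… - 5). So sub: (-6*(5*(x + 2))) - 3 = -153.
Step 3. [(-6*(5*(x + 2))) - 3 = -153] 3 comes off first (add 3), so sub: -6*(5*(x + 2)) = -150.
Step 4. [-6*(5*(x + 2)) = -150] -6 out front; divide by -6. So div: 5*(x + 2) = 25.
Step 5. [5*(x + 2) = 25] 5·(inner) — divide through by 5. So div: x + 2 = 5.
Step 6. [x + 2 = 5] the outer +2 inverts by subtracting 2, so sub: x = 3.

Answer: x ∈ {3}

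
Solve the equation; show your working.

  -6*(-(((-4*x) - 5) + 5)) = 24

Step 1. [-6*(-(((-4*x) - 5) + 5)) = 24] leading coefficient -6: divide by -6. So div: -(((-4*x) - 5) + 5) = -4.
Step 2. [-(((-4*x) - 5) + 5) = -4] LHS negated; negate both sides ⇒ neg: ((-4*x) - 5) + 5 = 4.
Step 3. [((-4*x) - 5) + 5 = 4] peel the +5: subtract 5 from each side ⇒ sub: (-4*x) - 5 = -1.
Step 4. [(-4*x) - 5 = -1] -5 is outermost — add 5 both sides, so sub: -4*x = 4.
Step 5. [-4*x = 4] divide by the outer -4. So div: x = -1.

Answer: x ∈ {-1}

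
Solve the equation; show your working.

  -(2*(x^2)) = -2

Step 1. [-(2*(x^2)) = -2] leading − — multiply by −1, so neg: 2*(x^2) = 2.
Step 2. [2*(x^2) = 2] 2 out front; divide by 2. So div: x^2 = 1.
Step 3. [x^2 = 1] √ both sides: 1 ≥ 0 gives two branches. So sqrt: x = 1 or -1.

Answer: x ∈ {-1, 1}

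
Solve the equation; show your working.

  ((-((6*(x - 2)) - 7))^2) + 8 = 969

Step 1. [((-((6*(x - 2)) - 7))^2) + 8 = 969] the outer +8 inverts by subtracting 8. So sub: (-((6*(x - 2)) - 7))^2 = 961.
Step 2. [(-((6*(x - 2)) - 7))^2 = 961] 961 ≥ 0, LHS is (·)² — take ±√. So sqrt: -((6*(x - 2)) - 7) = 31 or -31.
Step 3. [-((6*(x - 2)) - 7) = 31 or -31] leading − — multiply by −1. So neg: (6*(x - 2)) - 7 = -31 or 31.
Step 4. [(6*(x - 2)) - 7 = -31 or 31] -7 is outermost — add 7 both sides ⇒ sub: 6*(x - 2) = -24 or 38.
Step 5. [6*(x - 2) = -24 or 38] leading coefficient 6: divide by 6, so div: x - 2 = -4 or 19/3.
Step 6. [x - 2 = -4 or 19/3] 2 comes off first (add 2), so sub: x = -2 or 25/3.

Answer: x ∈ {-2, 25/3}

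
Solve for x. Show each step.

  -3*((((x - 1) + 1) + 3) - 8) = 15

Step 1. [-3*((((x - 1) + 1) + 3) - 8) = 15] -3 out front; divide by -3. So div: (((x - 1) + 1) + 3) - 8 = -5.
Step 2. [(((x - 1) + 1) + 3) - 8 = -5] 8 comes off first (add 8) ⇒ sub: ((x - 1) + 1) + 3 = 3.
Step 3. [((x - 1) + 1) + 3 = 3] +3 is outermost — subtract 3 both sides ⇒ sub: (x - 1) + 1 = 0.
Step 4. [(x - 1) + 1 = 0] 1 comes off first (subtract 1), so sub: x - 1 = -1.
Step 5. [x - 1 = -1] the outer -1 inverts by adding 1 ⇒ sub: x = 0.

Answer: x ∈ {0}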